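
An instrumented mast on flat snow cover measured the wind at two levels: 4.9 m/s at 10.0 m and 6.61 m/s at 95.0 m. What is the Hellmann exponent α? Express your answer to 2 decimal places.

α ≈ 0.13

Power law: V₂/V₁ = (z₂/z₁)^α ⇒ α = ln(V₂/V₁) / ln(z₂/z₁)
α = ln(6.61/4.9) / ln(95.0/10.0) = ln(1.3490) / ln(9.5000)
  = 0.29935 / 2.25129 = 0.13297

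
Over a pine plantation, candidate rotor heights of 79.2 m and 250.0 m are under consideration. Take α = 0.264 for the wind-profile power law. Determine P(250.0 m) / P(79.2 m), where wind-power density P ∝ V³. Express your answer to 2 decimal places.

Speed ratio: V_B/V_A = (z_B/z_A)^α = (250.0/79.2)^0.264 = (3.1566)^0.264 = 1.35454
Power-density ratio: P_B/P_A = (V_B/V_A)³ = (1.35454)³ = 2.48530

2.49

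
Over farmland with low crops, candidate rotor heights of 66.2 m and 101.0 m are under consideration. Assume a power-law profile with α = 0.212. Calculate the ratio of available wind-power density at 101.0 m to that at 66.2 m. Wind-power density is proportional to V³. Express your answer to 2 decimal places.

1.31

Speed ratio: V_B/V_A = (z_B/z_A)^α = (101.0/66.2)^0.212 = (1.5257)^0.212 = 1.09369
Power-density ratio: P_B/P_A = (V_B/V_A)³ = (1.09369)³ = 1.30823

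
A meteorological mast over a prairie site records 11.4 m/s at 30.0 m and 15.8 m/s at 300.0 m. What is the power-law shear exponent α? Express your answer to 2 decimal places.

α ≈ 0.14

Power law: V₂/V₁ = (z₂/z₁)^α ⇒ α = ln(V₂/V₁) / ln(z₂/z₁)
α = ln(15.8/11.4) / ln(300.0/30.0) = ln(1.3860) / ln(10.0000)
  = 0.32640 / 2.30259 = 0.14175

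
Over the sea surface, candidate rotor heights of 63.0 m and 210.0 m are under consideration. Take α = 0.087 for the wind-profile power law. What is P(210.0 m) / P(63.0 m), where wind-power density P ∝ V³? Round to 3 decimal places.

Speed ratio: V_B/V_A = (z_B/z_A)^α = (210.0/63.0)^0.087 = (3.3333)^0.087 = 1.11043
Power-density ratio: P_B/P_A = (V_B/V_A)³ = (1.11043)³ = 1.36921

1.369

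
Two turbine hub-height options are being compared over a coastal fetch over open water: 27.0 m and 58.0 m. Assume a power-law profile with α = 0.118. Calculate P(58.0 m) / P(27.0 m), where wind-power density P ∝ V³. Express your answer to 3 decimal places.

1.311

Speed ratio: V_B/V_A = (z_B/z_A)^α = (58.0/27.0)^0.118 = (2.1481)^0.118 = 1.09442
Power-density ratio: P_B/P_A = (V_B/V_A)³ = (1.09442)³ = 1.31084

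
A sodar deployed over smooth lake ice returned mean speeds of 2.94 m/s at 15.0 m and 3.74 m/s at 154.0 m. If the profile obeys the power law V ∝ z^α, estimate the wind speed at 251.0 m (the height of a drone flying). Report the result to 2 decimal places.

3.93 m/s

First find α: α = ln(V₂/V₁)/ln(z₂/z₁) = ln(3.74/2.94)/ln(154.0/15.0) = 0.24068/2.32890 = 0.1033
Extrapolate from 154.0 m to 251.0 m: V₃ = 3.74 × (251.0/154.0)^0.1033 = 3.74 × 1.0518 = 3.9337 m/s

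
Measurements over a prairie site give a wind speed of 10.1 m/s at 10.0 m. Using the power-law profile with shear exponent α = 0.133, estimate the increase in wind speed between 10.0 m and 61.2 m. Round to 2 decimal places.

2.75 m/s

Power law: V₂ = V₁ · (z₂/z₁)^α = 10.1 × (6.1200)^0.133 = 12.8517 m/s
ΔV = 12.8517 − 10.1 = 2.7517 m/s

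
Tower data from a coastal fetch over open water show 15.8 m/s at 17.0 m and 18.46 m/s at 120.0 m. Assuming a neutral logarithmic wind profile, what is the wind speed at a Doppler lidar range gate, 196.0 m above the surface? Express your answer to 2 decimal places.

19.13 m/s

Log law: V ∝ ln(z/z₀). From the pair, with r = V₁/V₂ = 0.85590,
ln z₀ = (ln z₁ − r·ln z₂)/(1 − r) = (2.8332 − 0.85590×4.7875)/0.14410 = -8.7749 → z₀ = 0.0001546 m
V₃ = V₁ · ln(z₃/z₀)/ln(z₁/z₀) = 15.8 × 14.0530/11.6081 = 19.1278 m/s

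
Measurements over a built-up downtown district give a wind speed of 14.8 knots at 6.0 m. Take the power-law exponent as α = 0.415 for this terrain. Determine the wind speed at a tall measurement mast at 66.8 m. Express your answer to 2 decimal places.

40.24 knots

Power-law profile: V₂ = V₁ · (z₂/z₁)^α
V₂ = 14.8 × (66.8/6.0)^0.415 = 14.8 × (11.1333)^0.415
    = 14.8 × 2.7186 = 40.2357 knots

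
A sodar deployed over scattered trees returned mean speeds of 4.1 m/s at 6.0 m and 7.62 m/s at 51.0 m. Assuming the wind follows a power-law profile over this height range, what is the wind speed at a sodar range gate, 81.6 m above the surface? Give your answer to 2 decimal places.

First find α: α = ln(V₂/V₁)/ln(z₂/z₁) = ln(7.62/4.1)/ln(51.0/6.0) = 0.61979/2.14007 = 0.2896
Extrapolate from 51.0 m to 81.6 m: V₃ = 7.62 × (81.6/51.0)^0.2896 = 7.62 × 1.1458 = 8.7311 m/s

8.73 m/s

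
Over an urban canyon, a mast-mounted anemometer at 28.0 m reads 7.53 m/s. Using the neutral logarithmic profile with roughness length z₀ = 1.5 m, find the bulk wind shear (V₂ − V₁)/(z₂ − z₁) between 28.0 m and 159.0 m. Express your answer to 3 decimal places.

0.034 m/s/m

Log law: V₂ = V₁ · ln(z₂/z₀)/ln(z₁/z₀) = 7.53 × 4.6634/2.9267 = 11.9982 m/s
ΔV/Δz = (11.9982 − 7.53)/(159.0 − 28.0) = 4.4682/131.0000 = 0.03411 m/s/m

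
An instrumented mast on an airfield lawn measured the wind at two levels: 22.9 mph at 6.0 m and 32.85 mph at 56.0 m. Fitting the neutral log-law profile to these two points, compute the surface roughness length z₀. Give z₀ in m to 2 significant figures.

z₀ ≈ 0.035 m

Log law: V(z) ∝ ln(z/z₀). With r = V₁/V₂ = 22.9/32.85 = 0.69711,
r · ln(z₂/z₀) = ln(z₁/z₀) ⇒ ln z₀ = (ln z₁ − r·ln z₂)/(1 − r)
ln z₀ = (1.79176 − 0.69711×4.02535) / 0.30289 = -3.3489
z₀ = exp(-3.3489) = 0.03512 m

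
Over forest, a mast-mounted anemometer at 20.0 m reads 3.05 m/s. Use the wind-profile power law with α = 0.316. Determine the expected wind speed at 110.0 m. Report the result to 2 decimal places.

Power-law profile: V₂ = V₁ · (z₂/z₁)^α
V₂ = 3.05 × (110.0/20.0)^0.316 = 3.05 × (5.5000)^0.316
    = 3.05 × 1.7138 = 5.2270 m/s

5.23 m/s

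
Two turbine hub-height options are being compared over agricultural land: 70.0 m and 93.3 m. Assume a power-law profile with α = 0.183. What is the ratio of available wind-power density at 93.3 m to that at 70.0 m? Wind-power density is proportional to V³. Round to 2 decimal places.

Speed ratio: V_B/V_A = (z_B/z_A)^α = (93.3/70.0)^0.183 = (1.3329)^0.183 = 1.05399
Power-density ratio: P_B/P_A = (V_B/V_A)³ = (1.05399)³ = 1.17086

1.17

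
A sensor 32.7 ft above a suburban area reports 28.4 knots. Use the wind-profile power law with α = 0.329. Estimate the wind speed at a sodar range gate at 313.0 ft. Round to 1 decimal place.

59.7 knots

Power-law profile: V₂ = V₁ · (z₂/z₁)^α
V₂ = 28.4 × (313.0/32.7)^0.329 = 28.4 × (9.5719)^0.329
    = 28.4 × 2.1026 = 59.7126 knots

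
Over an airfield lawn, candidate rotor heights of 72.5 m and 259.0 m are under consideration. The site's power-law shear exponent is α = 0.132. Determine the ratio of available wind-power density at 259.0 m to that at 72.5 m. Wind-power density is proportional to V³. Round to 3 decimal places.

Speed ratio: V_B/V_A = (z_B/z_A)^α = (259.0/72.5)^0.132 = (3.5724)^0.132 = 1.18302
Power-density ratio: P_B/P_A = (V_B/V_A)³ = (1.18302)³ = 1.65567

1.656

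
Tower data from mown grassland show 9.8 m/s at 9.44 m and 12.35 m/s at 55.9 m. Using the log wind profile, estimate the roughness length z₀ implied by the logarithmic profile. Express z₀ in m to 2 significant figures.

Log law: V(z) ∝ ln(z/z₀). With r = V₁/V₂ = 9.8/12.35 = 0.79352,
r · ln(z₂/z₀) = ln(z₁/z₀) ⇒ ln z₀ = (ln z₁ − r·ln z₂)/(1 − r)
ln z₀ = (2.24496 − 0.79352×4.02356) / 0.20648 = -4.5905
z₀ = exp(-4.5905) = 0.01015 m

z₀ ≈ 0.010 m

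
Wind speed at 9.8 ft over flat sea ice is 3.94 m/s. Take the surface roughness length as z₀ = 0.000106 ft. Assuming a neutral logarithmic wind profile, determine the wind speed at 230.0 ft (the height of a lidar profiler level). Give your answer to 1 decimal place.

Log law: V(z) ∝ ln(z/z₀), so V₂/V₁ = ln(z₂/z₀) / ln(z₁/z₀).
ln(230.0/0.000106) = 14.5902, ln(9.8/0.000106) = 11.4345
V₂ = 3.94 × 14.5902/11.4345 = 3.94 × 1.2760 = 5.0274 m/s

5.0 m/s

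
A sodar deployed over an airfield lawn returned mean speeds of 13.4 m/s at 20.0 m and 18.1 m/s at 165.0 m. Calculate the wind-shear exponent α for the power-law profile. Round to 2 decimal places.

α ≈ 0.14

Power law: V₂/V₁ = (z₂/z₁)^α ⇒ α = ln(V₂/V₁) / ln(z₂/z₁)
α = ln(18.1/13.4) / ln(165.0/20.0) = ln(1.3507) / ln(8.2500)
  = 0.30066 / 2.11021 = 0.14248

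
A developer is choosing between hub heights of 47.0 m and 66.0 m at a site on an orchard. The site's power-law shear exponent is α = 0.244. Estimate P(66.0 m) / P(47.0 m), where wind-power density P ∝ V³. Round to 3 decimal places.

Speed ratio: V_B/V_A = (z_B/z_A)^α = (66.0/47.0)^0.244 = (1.4043)^0.244 = 1.08637
Power-density ratio: P_B/P_A = (V_B/V_A)³ = (1.08637)³ = 1.28213

1.282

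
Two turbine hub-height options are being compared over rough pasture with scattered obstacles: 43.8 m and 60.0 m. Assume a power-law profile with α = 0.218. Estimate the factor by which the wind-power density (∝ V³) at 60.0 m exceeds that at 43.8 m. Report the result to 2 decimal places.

Speed ratio: V_B/V_A = (z_B/z_A)^α = (60.0/43.8)^0.218 = (1.3699)^0.218 = 1.07102
Power-density ratio: P_B/P_A = (V_B/V_A)³ = (1.07102)³ = 1.22853

1.23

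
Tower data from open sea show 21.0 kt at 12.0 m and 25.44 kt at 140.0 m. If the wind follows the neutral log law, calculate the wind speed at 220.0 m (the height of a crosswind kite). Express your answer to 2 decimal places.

26.26 kt

Log law: V ∝ ln(z/z₀). From the pair, with r = V₁/V₂ = 0.82547,
ln z₀ = (ln z₁ − r·ln z₂)/(1 − r) = (2.4849 − 0.82547×4.9416)/0.17453 = -9.1348 → z₀ = 0.0001078 m
V₃ = V₁ · ln(z₃/z₀)/ln(z₁/z₀) = 21.0 × 14.5284/11.6197 = 26.2569 kt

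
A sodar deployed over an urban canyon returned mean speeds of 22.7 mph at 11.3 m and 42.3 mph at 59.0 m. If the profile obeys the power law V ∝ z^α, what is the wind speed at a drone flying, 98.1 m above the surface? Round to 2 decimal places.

51.23 mph

First find α: α = ln(V₂/V₁)/ln(z₂/z₁) = ln(42.3/22.7)/ln(59.0/11.3) = 0.62242/1.65273 = 0.3766
Extrapolate from 59.0 m to 98.1 m: V₃ = 42.3 × (98.1/59.0)^0.3766 = 42.3 × 1.2110 = 51.2272 mph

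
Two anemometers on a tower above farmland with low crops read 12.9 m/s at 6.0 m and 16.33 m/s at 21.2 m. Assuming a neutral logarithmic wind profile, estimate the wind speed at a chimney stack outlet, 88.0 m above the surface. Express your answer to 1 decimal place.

20.2 m/s

Log law: V ∝ ln(z/z₀). From the pair, with r = V₁/V₂ = 0.78996,
ln z₀ = (ln z₁ − r·ln z₂)/(1 − r) = (1.7918 − 0.78996×3.0540)/0.21004 = -2.9554 → z₀ = 0.05206 m
V₃ = V₁ · ln(z₃/z₀)/ln(z₁/z₀) = 12.9 × 7.4328/4.7472 = 20.1978 m/s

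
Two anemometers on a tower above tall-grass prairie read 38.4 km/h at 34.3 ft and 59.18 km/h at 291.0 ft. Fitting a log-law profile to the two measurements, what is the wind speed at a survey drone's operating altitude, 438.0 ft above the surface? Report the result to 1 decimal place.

63.2 km/h

Log law: V ∝ ln(z/z₀). From the pair, with r = V₁/V₂ = 0.64887,
ln z₀ = (ln z₁ − r·ln z₂)/(1 − r) = (3.5351 − 0.64887×5.6733)/0.35113 = -0.4161 → z₀ = 0.6596 ft
V₃ = V₁ · ln(z₃/z₀)/ln(z₁/z₀) = 38.4 × 6.4983/3.9512 = 63.1539 km/h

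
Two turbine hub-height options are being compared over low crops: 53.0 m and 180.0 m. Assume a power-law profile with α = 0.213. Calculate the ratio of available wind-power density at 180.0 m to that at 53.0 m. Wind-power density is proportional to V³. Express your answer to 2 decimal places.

Speed ratio: V_B/V_A = (z_B/z_A)^α = (180.0/53.0)^0.213 = (3.3962)^0.213 = 1.29748
Power-density ratio: P_B/P_A = (V_B/V_A)³ = (1.29748)³ = 2.18427

2.18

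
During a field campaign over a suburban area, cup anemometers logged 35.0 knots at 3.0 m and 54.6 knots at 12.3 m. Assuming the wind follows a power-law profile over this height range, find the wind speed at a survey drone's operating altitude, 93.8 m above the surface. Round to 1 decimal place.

103.6 knots

First find α: α = ln(V₂/V₁)/ln(z₂/z₁) = ln(54.6/35.0)/ln(12.3/3.0) = 0.44469/1.41099 = 0.3152
Extrapolate from 12.3 m to 93.8 m: V₃ = 54.6 × (93.8/12.3)^0.3152 = 54.6 × 1.8970 = 103.5755 knots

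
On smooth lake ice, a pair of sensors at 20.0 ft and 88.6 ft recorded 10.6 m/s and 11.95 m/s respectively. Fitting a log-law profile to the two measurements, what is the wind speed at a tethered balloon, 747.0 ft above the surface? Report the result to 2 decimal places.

Log law: V ∝ ln(z/z₀). From the pair, with r = V₁/V₂ = 0.88703,
ln z₀ = (ln z₁ − r·ln z₂)/(1 − r) = (2.9957 − 0.88703×4.4841)/0.11297 = -8.6910 → z₀ = 0.0001681 ft
V₃ = V₁ · ln(z₃/z₀)/ln(z₁/z₀) = 10.6 × 15.3070/11.6867 = 13.8837 m/s

13.88 m/s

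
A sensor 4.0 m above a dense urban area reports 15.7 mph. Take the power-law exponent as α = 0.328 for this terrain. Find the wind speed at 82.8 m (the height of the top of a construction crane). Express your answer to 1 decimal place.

Power-law profile: V₂ = V₁ · (z₂/z₁)^α
V₂ = 15.7 × (82.8/4.0)^0.328 = 15.7 × (20.7000)^0.328
    = 15.7 × 2.7017 = 42.4168 mph

42.4 mph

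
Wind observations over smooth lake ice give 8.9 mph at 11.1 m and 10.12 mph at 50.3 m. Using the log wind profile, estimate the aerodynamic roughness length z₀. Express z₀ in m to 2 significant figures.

z₀ ≈ 0.00018 m

Log law: V(z) ∝ ln(z/z₀). With r = V₁/V₂ = 8.9/10.12 = 0.87945,
r · ln(z₂/z₀) = ln(z₁/z₀) ⇒ ln z₀ = (ln z₁ − r·ln z₂)/(1 − r)
ln z₀ = (2.40695 − 0.87945×3.91801) / 0.12055 = -8.6164
z₀ = exp(-8.6164) = 0.0001811 m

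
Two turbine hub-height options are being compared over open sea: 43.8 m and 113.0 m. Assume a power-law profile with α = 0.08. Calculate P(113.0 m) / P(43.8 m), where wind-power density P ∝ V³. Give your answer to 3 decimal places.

1.255

Speed ratio: V_B/V_A = (z_B/z_A)^α = (113.0/43.8)^0.08 = (2.5799)^0.08 = 1.07877
Power-density ratio: P_B/P_A = (V_B/V_A)³ = (1.07877)³ = 1.25541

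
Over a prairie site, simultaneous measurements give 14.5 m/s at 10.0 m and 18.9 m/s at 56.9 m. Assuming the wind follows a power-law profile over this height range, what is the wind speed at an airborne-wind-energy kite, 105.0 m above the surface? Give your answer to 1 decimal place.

20.7 m/s

First find α: α = ln(V₂/V₁)/ln(z₂/z₁) = ln(18.9/14.5)/ln(56.9/10.0) = 0.26501/1.73871 = 0.1524
Extrapolate from 56.9 m to 105.0 m: V₃ = 18.9 × (105.0/56.9)^0.1524 = 18.9 × 1.0979 = 20.7500 m/s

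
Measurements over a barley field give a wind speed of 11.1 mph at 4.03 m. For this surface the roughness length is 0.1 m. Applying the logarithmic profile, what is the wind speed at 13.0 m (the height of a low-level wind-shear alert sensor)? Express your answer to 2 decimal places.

Log law: V(z) ∝ ln(z/z₀), so V₂/V₁ = ln(z₂/z₀) / ln(z₁/z₀).
ln(13.0/0.1) = 4.8675, ln(4.03/0.1) = 3.6964
V₂ = 11.1 × 4.8675/3.6964 = 11.1 × 1.3168 = 14.6170 mph

14.62 mph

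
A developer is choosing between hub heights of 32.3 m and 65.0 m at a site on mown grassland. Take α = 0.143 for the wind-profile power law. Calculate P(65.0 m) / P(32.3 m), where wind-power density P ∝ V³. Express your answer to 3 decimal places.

Speed ratio: V_B/V_A = (z_B/z_A)^α = (65.0/32.3)^0.143 = (2.0124)^0.143 = 1.10517
Power-density ratio: P_B/P_A = (V_B/V_A)³ = (1.10517)³ = 1.34987

1.350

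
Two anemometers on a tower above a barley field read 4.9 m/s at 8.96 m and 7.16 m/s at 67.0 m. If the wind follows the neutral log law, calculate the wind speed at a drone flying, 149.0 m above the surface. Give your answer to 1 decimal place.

8.1 m/s

Log law: V ∝ ln(z/z₀). From the pair, with r = V₁/V₂ = 0.68436,
ln z₀ = (ln z₁ − r·ln z₂)/(1 − r) = (2.1928 − 0.68436×4.2047)/0.31564 = -2.1694 → z₀ = 0.1143 m
V₃ = V₁ · ln(z₃/z₀)/ln(z₁/z₀) = 4.9 × 7.1733/4.3621 = 8.0578 m/s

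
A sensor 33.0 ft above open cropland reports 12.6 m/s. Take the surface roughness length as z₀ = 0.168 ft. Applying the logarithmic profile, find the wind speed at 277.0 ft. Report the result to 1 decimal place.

17.7 m/s

Log law: V(z) ∝ ln(z/z₀), so V₂/V₁ = ln(z₂/z₀) / ln(z₁/z₀).
ln(277.0/0.168) = 7.4078, ln(33.0/0.168) = 5.2803
V₂ = 12.6 × 7.4078/5.2803 = 12.6 × 1.4029 = 17.6767 m/s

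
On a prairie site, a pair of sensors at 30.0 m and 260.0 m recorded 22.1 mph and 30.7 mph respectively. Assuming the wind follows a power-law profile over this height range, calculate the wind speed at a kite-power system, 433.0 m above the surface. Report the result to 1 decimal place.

First find α: α = ln(V₂/V₁)/ln(z₂/z₁) = ln(30.7/22.1)/ln(260.0/30.0) = 0.32869/2.15948 = 0.1522
Extrapolate from 260.0 m to 433.0 m: V₃ = 30.7 × (433.0/260.0)^0.1522 = 30.7 × 1.0807 = 33.1783 mph

33.2 mph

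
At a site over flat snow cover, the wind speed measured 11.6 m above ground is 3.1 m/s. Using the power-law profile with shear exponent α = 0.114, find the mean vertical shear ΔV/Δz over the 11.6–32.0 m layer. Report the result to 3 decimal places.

Power law: V₂ = V₁ · (z₂/z₁)^α = 3.1 × (2.7586)^0.114 = 3.4802 m/s
ΔV/Δz = (3.4802 − 3.1)/(32.0 − 11.6) = 0.3802/20.4000 = 0.01864 m/s/m

0.019 m/s/m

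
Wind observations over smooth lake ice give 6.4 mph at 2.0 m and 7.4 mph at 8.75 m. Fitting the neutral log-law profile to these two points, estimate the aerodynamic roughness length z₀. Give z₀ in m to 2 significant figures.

Log law: V(z) ∝ ln(z/z₀). With r = V₁/V₂ = 6.4/7.4 = 0.86486,
r · ln(z₂/z₀) = ln(z₁/z₀) ⇒ ln z₀ = (ln z₁ − r·ln z₂)/(1 − r)
ln z₀ = (0.69315 − 0.86486×2.16905) / 0.13514 = -8.7527
z₀ = exp(-8.7527) = 0.0001580 m

z₀ ≈ 0.00016 m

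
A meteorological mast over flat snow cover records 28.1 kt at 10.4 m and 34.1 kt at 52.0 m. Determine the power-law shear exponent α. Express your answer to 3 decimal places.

α ≈ 0.120

Power law: V₂/V₁ = (z₂/z₁)^α ⇒ α = ln(V₂/V₁) / ln(z₂/z₁)
α = ln(34.1/28.1) / ln(52.0/10.4) = ln(1.2135) / ln(5.0000)
  = 0.19353 / 1.60944 = 0.12025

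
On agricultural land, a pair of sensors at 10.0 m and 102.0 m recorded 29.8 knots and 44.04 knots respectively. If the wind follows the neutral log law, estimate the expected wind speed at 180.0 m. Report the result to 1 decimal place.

Log law: V ∝ ln(z/z₀). From the pair, with r = V₁/V₂ = 0.67666,
ln z₀ = (ln z₁ − r·ln z₂)/(1 − r) = (2.3026 − 0.67666×4.6250)/0.32334 = -2.5575 → z₀ = 0.07750 m
V₃ = V₁ · ln(z₃/z₀)/ln(z₁/z₀) = 29.8 × 7.7504/4.8601 = 47.5227 knots

47.5 knots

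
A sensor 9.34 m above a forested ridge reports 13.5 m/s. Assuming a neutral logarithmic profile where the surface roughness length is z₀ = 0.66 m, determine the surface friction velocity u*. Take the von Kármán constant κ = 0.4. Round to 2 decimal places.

u* ≈ 2.04 m/s

Log law: V(z) = (u*/κ) · ln(z/z₀) ⇒ u* = κ · V / ln(z/z₀)
u* = 0.4 × 13.5 / ln(9.34/0.66) = 0.4 × 13.5 / 2.6498
   = 5.4000 / 2.6498 = 2.0379 m/s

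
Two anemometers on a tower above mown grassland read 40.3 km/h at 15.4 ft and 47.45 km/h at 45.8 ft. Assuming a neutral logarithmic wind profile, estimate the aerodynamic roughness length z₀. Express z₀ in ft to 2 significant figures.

z₀ ≈ 0.033 ft

Log law: V(z) ∝ ln(z/z₀). With r = V₁/V₂ = 40.3/47.45 = 0.84932,
r · ln(z₂/z₀) = ln(z₁/z₀) ⇒ ln z₀ = (ln z₁ − r·ln z₂)/(1 − r)
ln z₀ = (2.73437 − 0.84932×3.82428) / 0.15068 = -3.4088
z₀ = exp(-3.4088) = 0.03308 ft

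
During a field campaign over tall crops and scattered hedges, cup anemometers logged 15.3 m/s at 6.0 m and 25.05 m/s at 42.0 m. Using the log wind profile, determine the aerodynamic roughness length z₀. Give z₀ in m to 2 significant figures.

z₀ ≈ 0.28 m

Log law: V(z) ∝ ln(z/z₀). With r = V₁/V₂ = 15.3/25.05 = 0.61078,
r · ln(z₂/z₀) = ln(z₁/z₀) ⇒ ln z₀ = (ln z₁ − r·ln z₂)/(1 − r)
ln z₀ = (1.79176 − 0.61078×3.73767) / 0.38922 = -1.2618
z₀ = exp(-1.2618) = 0.2831 m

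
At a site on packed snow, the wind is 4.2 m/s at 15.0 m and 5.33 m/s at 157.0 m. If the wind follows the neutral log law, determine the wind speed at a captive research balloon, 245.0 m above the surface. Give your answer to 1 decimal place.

Log law: V ∝ ln(z/z₀). From the pair, with r = V₁/V₂ = 0.78799,
ln z₀ = (ln z₁ − r·ln z₂)/(1 − r) = (2.7081 − 0.78799×5.0562)/0.21201 = -6.0198 → z₀ = 0.002430 m
V₃ = V₁ · ln(z₃/z₀)/ln(z₁/z₀) = 4.2 × 11.5210/8.7278 = 5.5441 m/s

5.5 m/s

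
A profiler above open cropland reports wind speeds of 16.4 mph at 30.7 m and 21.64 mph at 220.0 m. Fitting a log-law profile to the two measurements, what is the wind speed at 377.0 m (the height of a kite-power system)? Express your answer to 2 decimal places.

23.07 mph

Log law: V ∝ ln(z/z₀). From the pair, with r = V₁/V₂ = 0.75786,
ln z₀ = (ln z₁ − r·ln z₂)/(1 − r) = (3.4243 − 0.75786×5.3936)/0.24214 = -2.7394 → z₀ = 0.06461 m
V₃ = V₁ · ln(z₃/z₀)/ln(z₁/z₀) = 16.4 × 8.6716/6.1637 = 23.0731 mph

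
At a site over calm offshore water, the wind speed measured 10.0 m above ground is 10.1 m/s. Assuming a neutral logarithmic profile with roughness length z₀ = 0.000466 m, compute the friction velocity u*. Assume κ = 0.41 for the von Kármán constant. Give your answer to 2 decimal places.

u* ≈ 0.42 m/s

Log law: V(z) = (u*/κ) · ln(z/z₀) ⇒ u* = κ · V / ln(z/z₀)
u* = 0.41 × 10.1 / ln(10.0/0.000466) = 0.41 × 10.1 / 9.9739
   = 4.1410 / 9.9739 = 0.4152 m/s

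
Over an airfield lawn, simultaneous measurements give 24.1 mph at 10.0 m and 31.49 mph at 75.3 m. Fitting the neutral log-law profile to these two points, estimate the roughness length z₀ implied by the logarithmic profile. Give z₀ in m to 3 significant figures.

z₀ ≈ 0.0138 m

Log law: V(z) ∝ ln(z/z₀). With r = V₁/V₂ = 24.1/31.49 = 0.76532,
r · ln(z₂/z₀) = ln(z₁/z₀) ⇒ ln z₀ = (ln z₁ − r·ln z₂)/(1 − r)
ln z₀ = (2.30259 − 0.76532×4.32148) / 0.23468 = -4.2814
z₀ = exp(-4.2814) = 0.01382 m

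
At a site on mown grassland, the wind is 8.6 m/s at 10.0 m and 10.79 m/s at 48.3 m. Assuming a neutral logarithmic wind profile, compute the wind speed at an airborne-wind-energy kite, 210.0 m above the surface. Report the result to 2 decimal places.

Log law: V ∝ ln(z/z₀). From the pair, with r = V₁/V₂ = 0.79703,
ln z₀ = (ln z₁ − r·ln z₂)/(1 − r) = (2.3026 − 0.79703×3.8774)/0.20297 = -3.8817 → z₀ = 0.02061 m
V₃ = V₁ · ln(z₃/z₀)/ln(z₁/z₀) = 8.6 × 9.2289/6.1843 = 12.8337 m/s

12.83 m/s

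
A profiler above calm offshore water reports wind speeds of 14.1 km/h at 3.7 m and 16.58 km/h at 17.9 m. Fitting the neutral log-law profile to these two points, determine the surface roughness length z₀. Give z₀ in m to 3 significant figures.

Log law: V(z) ∝ ln(z/z₀). With r = V₁/V₂ = 14.1/16.58 = 0.85042,
r · ln(z₂/z₀) = ln(z₁/z₀) ⇒ ln z₀ = (ln z₁ − r·ln z₂)/(1 − r)
ln z₀ = (1.30833 − 0.85042×2.88480) / 0.14958 = -7.6546
z₀ = exp(-7.6546) = 0.0004738 m

z₀ ≈ 0.000474 m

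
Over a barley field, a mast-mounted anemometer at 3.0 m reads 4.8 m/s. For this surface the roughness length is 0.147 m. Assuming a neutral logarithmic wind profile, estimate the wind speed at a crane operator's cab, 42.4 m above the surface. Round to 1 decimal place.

9.0 m/s

Log law: V(z) ∝ ln(z/z₀), so V₂/V₁ = ln(z₂/z₀) / ln(z₁/z₀).
ln(42.4/0.147) = 5.6645, ln(3.0/0.147) = 3.0159
V₂ = 4.8 × 5.6645/3.0159 = 4.8 × 1.8782 = 9.0153 m/s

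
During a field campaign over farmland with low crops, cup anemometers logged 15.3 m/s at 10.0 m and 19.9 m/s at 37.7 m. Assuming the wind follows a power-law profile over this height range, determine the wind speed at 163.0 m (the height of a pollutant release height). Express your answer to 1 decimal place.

26.6 m/s

First find α: α = ln(V₂/V₁)/ln(z₂/z₁) = ln(19.9/15.3)/ln(37.7/10.0) = 0.26287/1.32708 = 0.1981
Extrapolate from 37.7 m to 163.0 m: V₃ = 19.9 × (163.0/37.7)^0.1981 = 19.9 × 1.3364 = 26.5951 m/s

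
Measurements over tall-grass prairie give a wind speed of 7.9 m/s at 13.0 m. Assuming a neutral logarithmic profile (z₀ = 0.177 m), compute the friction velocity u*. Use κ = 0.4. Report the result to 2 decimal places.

Log law: V(z) = (u*/κ) · ln(z/z₀) ⇒ u* = κ · V / ln(z/z₀)
u* = 0.4 × 7.9 / ln(13.0/0.177) = 0.4 × 7.9 / 4.2966
   = 3.1600 / 4.2966 = 0.7355 m/s

u* ≈ 0.74 m/s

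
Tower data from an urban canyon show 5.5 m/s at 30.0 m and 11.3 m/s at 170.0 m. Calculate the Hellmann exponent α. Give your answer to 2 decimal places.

α ≈ 0.42

Power law: V₂/V₁ = (z₂/z₁)^α ⇒ α = ln(V₂/V₁) / ln(z₂/z₁)
α = ln(11.3/5.5) / ln(170.0/30.0) = ln(2.0545) / ln(5.6667)
  = 0.72005 / 1.73460 = 0.41511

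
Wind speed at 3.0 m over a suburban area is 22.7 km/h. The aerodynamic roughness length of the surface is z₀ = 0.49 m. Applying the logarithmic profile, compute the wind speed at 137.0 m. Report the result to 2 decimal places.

Log law: V(z) ∝ ln(z/z₀), so V₂/V₁ = ln(z₂/z₀) / ln(z₁/z₀).
ln(137.0/0.49) = 5.6333, ln(3.0/0.49) = 1.8120
V₂ = 22.7 × 5.6333/1.8120 = 22.7 × 3.1090 = 70.5736 km/h

70.57 km/h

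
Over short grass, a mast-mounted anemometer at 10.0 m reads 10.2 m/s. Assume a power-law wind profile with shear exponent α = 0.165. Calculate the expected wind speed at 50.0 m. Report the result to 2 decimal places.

13.30 m/s

Power-law profile: V₂ = V₁ · (z₂/z₁)^α
V₂ = 10.2 × (50.0/10.0)^0.165 = 10.2 × (5.0000)^0.165
    = 10.2 × 1.3042 = 13.3024 m/s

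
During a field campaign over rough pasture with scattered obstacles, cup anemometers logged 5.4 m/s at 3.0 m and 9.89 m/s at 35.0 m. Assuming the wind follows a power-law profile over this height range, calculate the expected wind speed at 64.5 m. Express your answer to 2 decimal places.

11.50 m/s

First find α: α = ln(V₂/V₁)/ln(z₂/z₁) = ln(9.89/5.4)/ln(35.0/3.0) = 0.60513/2.45674 = 0.2463
Extrapolate from 35.0 m to 64.5 m: V₃ = 9.89 × (64.5/35.0)^0.2463 = 9.89 × 1.1625 = 11.4972 m/s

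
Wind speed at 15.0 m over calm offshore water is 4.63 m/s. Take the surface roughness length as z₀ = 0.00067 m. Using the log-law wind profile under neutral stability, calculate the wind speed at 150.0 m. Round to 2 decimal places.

5.69 m/s

Log law: V(z) ∝ ln(z/z₀), so V₂/V₁ = ln(z₂/z₀) / ln(z₁/z₀).
ln(150.0/0.00067) = 12.3189, ln(15.0/0.00067) = 10.0163
V₂ = 4.63 × 12.3189/10.0163 = 4.63 × 1.2299 = 5.6944 m/s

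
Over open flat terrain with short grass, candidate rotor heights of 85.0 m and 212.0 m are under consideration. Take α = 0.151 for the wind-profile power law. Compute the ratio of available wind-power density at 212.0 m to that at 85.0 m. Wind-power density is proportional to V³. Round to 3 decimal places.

Speed ratio: V_B/V_A = (z_B/z_A)^α = (212.0/85.0)^0.151 = (2.4941)^0.151 = 1.14798
Power-density ratio: P_B/P_A = (V_B/V_A)³ = (1.14798)³ = 1.51288

1.513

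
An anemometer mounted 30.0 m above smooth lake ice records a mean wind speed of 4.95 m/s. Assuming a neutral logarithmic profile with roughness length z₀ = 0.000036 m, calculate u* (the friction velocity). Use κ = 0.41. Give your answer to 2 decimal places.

Log law: V(z) = (u*/κ) · ln(z/z₀) ⇒ u* = κ · V / ln(z/z₀)
u* = 0.41 × 4.95 / ln(30.0/0.000036) = 0.41 × 4.95 / 13.6332
   = 2.0295 / 13.6332 = 0.1489 m/s

u* ≈ 0.15 m/s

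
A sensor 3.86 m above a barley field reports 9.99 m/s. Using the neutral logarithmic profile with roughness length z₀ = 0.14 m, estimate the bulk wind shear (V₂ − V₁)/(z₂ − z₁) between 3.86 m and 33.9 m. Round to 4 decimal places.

Log law: V₂ = V₁ · ln(z₂/z₀)/ln(z₁/z₀) = 9.99 × 5.4895/3.3168 = 16.5342 m/s
ΔV/Δz = (16.5342 − 9.99)/(33.9 − 3.86) = 6.5442/30.0400 = 0.21785 m/s/m

0.2179 m/s/m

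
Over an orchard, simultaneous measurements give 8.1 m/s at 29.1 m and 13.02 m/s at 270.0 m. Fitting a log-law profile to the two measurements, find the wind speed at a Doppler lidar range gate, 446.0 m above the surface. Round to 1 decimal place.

Log law: V ∝ ln(z/z₀). From the pair, with r = V₁/V₂ = 0.62212,
ln z₀ = (ln z₁ − r·ln z₂)/(1 − r) = (3.3707 − 0.62212×5.5984)/0.37788 = -0.2968 → z₀ = 0.7432 m
V₃ = V₁ · ln(z₃/z₀)/ln(z₁/z₀) = 8.1 × 6.3971/3.6675 = 14.1285 m/s

14.1 m/s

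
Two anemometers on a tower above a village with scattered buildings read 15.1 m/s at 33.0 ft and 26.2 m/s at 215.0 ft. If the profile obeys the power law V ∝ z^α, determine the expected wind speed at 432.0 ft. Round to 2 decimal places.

32.17 m/s

First find α: α = ln(V₂/V₁)/ln(z₂/z₁) = ln(26.2/15.1)/ln(215.0/33.0) = 0.55106/1.87413 = 0.2940
Extrapolate from 215.0 ft to 432.0 ft: V₃ = 26.2 × (432.0/215.0)^0.2940 = 26.2 × 1.2277 = 32.1668 m/s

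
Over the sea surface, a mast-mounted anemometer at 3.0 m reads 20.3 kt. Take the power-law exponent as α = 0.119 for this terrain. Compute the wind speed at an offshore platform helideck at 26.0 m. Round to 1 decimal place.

Power-law profile: V₂ = V₁ · (z₂/z₁)^α
V₂ = 20.3 × (26.0/3.0)^0.119 = 20.3 × (8.6667)^0.119
    = 20.3 × 1.2930 = 26.2483 kt

26.2 kt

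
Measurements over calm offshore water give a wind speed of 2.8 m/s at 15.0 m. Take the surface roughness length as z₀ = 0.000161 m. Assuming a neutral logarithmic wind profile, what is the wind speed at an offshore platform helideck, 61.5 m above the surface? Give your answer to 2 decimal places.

Log law: V(z) ∝ ln(z/z₀), so V₂/V₁ = ln(z₂/z₀) / ln(z₁/z₀).
ln(61.5/0.000161) = 12.8531, ln(15.0/0.000161) = 11.4422
V₂ = 2.8 × 12.8531/11.4422 = 2.8 × 1.1233 = 3.1453 m/s

3.15 m/s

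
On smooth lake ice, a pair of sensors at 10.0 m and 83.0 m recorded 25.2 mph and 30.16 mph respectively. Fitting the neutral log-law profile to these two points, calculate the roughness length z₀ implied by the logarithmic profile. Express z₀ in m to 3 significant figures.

Log law: V(z) ∝ ln(z/z₀). With r = V₁/V₂ = 25.2/30.16 = 0.83554,
r · ln(z₂/z₀) = ln(z₁/z₀) ⇒ ln z₀ = (ln z₁ − r·ln z₂)/(1 − r)
ln z₀ = (2.30259 − 0.83554×4.41884) / 0.16446 = -8.4494
z₀ = exp(-8.4494) = 0.0002140 m

z₀ ≈ 0.000214 m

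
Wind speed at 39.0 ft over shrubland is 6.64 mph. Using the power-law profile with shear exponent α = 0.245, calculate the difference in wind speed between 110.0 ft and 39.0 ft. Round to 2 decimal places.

Power law: V₂ = V₁ · (z₂/z₁)^α = 6.64 × (2.8205)^0.245 = 8.5605 mph
ΔV = 8.5605 − 6.64 = 1.9205 mph

1.92 mph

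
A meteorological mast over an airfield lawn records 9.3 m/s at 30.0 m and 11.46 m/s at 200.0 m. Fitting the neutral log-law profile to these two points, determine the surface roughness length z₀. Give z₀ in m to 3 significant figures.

Log law: V(z) ∝ ln(z/z₀). With r = V₁/V₂ = 9.3/11.46 = 0.81152,
r · ln(z₂/z₀) = ln(z₁/z₀) ⇒ ln z₀ = (ln z₁ − r·ln z₂)/(1 − r)
ln z₀ = (3.40120 − 0.81152×5.29832) / 0.18848 = -4.7670
z₀ = exp(-4.7670) = 0.008506 m

z₀ ≈ 0.00851 m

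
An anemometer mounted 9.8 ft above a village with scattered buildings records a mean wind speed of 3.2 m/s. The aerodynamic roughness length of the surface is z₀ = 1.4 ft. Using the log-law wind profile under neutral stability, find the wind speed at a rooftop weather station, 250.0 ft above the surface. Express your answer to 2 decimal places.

Log law: V(z) ∝ ln(z/z₀), so V₂/V₁ = ln(z₂/z₀) / ln(z₁/z₀).
ln(250.0/1.4) = 5.1850, ln(9.8/1.4) = 1.9459
V₂ = 3.2 × 5.1850/1.9459 = 3.2 × 2.6646 = 8.5266 m/s

8.53 m/s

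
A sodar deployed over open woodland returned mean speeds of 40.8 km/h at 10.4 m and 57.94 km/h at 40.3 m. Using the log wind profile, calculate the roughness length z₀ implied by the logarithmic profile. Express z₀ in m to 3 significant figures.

z₀ ≈ 0.414 m

Log law: V(z) ∝ ln(z/z₀). With r = V₁/V₂ = 40.8/57.94 = 0.70418,
r · ln(z₂/z₀) = ln(z₁/z₀) ⇒ ln z₀ = (ln z₁ − r·ln z₂)/(1 − r)
ln z₀ = (2.34181 − 0.70418×3.69635) / 0.29582 = -0.8826
z₀ = exp(-0.8826) = 0.4137 m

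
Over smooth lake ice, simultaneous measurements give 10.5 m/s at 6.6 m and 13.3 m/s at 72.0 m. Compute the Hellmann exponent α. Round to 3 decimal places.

α ≈ 0.099

Power law: V₂/V₁ = (z₂/z₁)^α ⇒ α = ln(V₂/V₁) / ln(z₂/z₁)
α = ln(13.3/10.5) / ln(72.0/6.6) = ln(1.2667) / ln(10.9091)
  = 0.23639 / 2.38960 = 0.09892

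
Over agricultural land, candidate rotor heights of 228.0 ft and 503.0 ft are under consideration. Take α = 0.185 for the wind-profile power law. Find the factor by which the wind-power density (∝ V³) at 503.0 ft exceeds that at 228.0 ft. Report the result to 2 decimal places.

1.55

Speed ratio: V_B/V_A = (z_B/z_A)^α = (503.0/228.0)^0.185 = (2.2061)^0.185 = 1.15764
Power-density ratio: P_B/P_A = (V_B/V_A)³ = (1.15764)³ = 1.55137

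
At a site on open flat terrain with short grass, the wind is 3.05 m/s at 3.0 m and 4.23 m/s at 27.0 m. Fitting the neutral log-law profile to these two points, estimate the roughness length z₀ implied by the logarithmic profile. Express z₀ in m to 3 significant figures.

z₀ ≈ 0.0102 m

Log law: V(z) ∝ ln(z/z₀). With r = V₁/V₂ = 3.05/4.23 = 0.72104,
r · ln(z₂/z₀) = ln(z₁/z₀) ⇒ ln z₀ = (ln z₁ − r·ln z₂)/(1 − r)
ln z₀ = (1.09861 − 0.72104×3.29584) / 0.27896 = -4.5807
z₀ = exp(-4.5807) = 0.01025 m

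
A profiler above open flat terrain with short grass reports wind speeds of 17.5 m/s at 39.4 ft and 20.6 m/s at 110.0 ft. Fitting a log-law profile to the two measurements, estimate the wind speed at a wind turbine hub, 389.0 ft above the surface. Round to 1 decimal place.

Log law: V ∝ ln(z/z₀). From the pair, with r = V₁/V₂ = 0.84951,
ln z₀ = (ln z₁ − r·ln z₂)/(1 − r) = (3.6738 − 0.84951×4.7005)/0.15049 = -2.1222 → z₀ = 0.1198 ft
V₃ = V₁ · ln(z₃/z₀)/ln(z₁/z₀) = 17.5 × 8.0858/5.7960 = 24.4137 m/s

24.4 m/s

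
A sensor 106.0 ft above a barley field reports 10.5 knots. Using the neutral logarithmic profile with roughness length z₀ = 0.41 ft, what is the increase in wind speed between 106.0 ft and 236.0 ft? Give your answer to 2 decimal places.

1.51 knots

Log law: V₂ = V₁ · ln(z₂/z₀)/ln(z₁/z₀) = 10.5 × 6.3554/5.5550 = 12.0129 knots
ΔV = 12.0129 − 10.5 = 1.5129 knots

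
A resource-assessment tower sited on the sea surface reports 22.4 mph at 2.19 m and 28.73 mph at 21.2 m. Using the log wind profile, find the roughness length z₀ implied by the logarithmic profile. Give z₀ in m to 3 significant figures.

Log law: V(z) ∝ ln(z/z₀). With r = V₁/V₂ = 22.4/28.73 = 0.77967,
r · ln(z₂/z₀) = ln(z₁/z₀) ⇒ ln z₀ = (ln z₁ − r·ln z₂)/(1 − r)
ln z₀ = (0.78390 − 0.77967×3.05400) / 0.22033 = -7.2493
z₀ = exp(-7.2493) = 0.0007107 m

z₀ ≈ 0.000711 m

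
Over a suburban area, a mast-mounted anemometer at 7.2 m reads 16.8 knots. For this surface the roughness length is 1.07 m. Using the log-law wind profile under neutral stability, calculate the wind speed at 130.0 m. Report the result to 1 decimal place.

Log law: V(z) ∝ ln(z/z₀), so V₂/V₁ = ln(z₂/z₀) / ln(z₁/z₀).
ln(130.0/1.07) = 4.7999, ln(7.2/1.07) = 1.9064
V₂ = 16.8 × 4.7999/1.9064 = 16.8 × 2.5177 = 42.2980 knots

42.3 knots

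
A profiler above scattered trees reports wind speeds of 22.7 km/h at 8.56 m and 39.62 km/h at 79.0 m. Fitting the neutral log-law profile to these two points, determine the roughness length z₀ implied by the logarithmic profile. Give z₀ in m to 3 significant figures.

Log law: V(z) ∝ ln(z/z₀). With r = V₁/V₂ = 22.7/39.62 = 0.57294,
r · ln(z₂/z₀) = ln(z₁/z₀) ⇒ ln z₀ = (ln z₁ − r·ln z₂)/(1 − r)
ln z₀ = (2.14710 − 0.57294×4.36945) / 0.42706 = -0.8344
z₀ = exp(-0.8344) = 0.4341 m

z₀ ≈ 0.434 m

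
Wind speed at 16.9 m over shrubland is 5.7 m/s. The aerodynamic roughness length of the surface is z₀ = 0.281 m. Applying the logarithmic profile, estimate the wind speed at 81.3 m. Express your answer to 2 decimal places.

Log law: V(z) ∝ ln(z/z₀), so V₂/V₁ = ln(z₂/z₀) / ln(z₁/z₀).
ln(81.3/0.281) = 5.6675, ln(16.9/0.281) = 4.0967
V₂ = 5.7 × 5.6675/4.0967 = 5.7 × 1.3834 = 7.8856 m/s

7.89 m/s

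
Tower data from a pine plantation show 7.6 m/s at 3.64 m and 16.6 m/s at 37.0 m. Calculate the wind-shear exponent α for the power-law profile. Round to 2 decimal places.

α ≈ 0.34

Power law: V₂/V₁ = (z₂/z₁)^α ⇒ α = ln(V₂/V₁) / ln(z₂/z₁)
α = ln(16.6/7.6) / ln(37.0/3.64) = ln(2.1842) / ln(10.1648)
  = 0.78125 / 2.31893 = 0.33690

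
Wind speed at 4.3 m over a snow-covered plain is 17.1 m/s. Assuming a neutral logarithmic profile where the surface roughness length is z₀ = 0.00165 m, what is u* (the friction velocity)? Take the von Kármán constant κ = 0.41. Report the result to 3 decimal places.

u* ≈ 0.891 m/s

Log law: V(z) = (u*/κ) · ln(z/z₀) ⇒ u* = κ · V / ln(z/z₀)
u* = 0.41 × 17.1 / ln(4.3/0.00165) = 0.41 × 17.1 / 7.8656
   = 7.0110 / 7.8656 = 0.8914 m/s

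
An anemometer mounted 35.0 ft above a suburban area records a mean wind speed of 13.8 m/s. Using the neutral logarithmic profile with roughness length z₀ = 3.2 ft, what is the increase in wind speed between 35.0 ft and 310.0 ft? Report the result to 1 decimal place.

12.6 m/s

Log law: V₂ = V₁ · ln(z₂/z₀)/ln(z₁/z₀) = 13.8 × 4.5734/2.3922 = 26.3829 m/s
ΔV = 26.3829 − 13.8 = 12.5829 m/s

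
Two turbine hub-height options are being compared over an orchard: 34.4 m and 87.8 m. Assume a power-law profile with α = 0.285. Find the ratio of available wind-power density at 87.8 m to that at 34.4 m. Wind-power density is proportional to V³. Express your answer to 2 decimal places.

2.23

Speed ratio: V_B/V_A = (z_B/z_A)^α = (87.8/34.4)^0.285 = (2.5523)^0.285 = 1.30610
Power-density ratio: P_B/P_A = (V_B/V_A)³ = (1.30610)³ = 2.22808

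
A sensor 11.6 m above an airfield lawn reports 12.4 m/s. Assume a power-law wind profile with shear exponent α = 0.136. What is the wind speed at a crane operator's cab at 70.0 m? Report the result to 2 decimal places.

Power-law profile: V₂ = V₁ · (z₂/z₁)^α
V₂ = 12.4 × (70.0/11.6)^0.136 = 12.4 × (6.0345)^0.136
    = 12.4 × 1.2769 = 15.8339 m/s

15.83 m/s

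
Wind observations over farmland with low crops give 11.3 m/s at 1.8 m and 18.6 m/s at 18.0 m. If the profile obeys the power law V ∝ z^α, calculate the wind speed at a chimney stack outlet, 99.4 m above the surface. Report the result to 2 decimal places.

26.92 m/s

First find α: α = ln(V₂/V₁)/ln(z₂/z₁) = ln(18.6/11.3)/ln(18.0/1.8) = 0.49836/2.30259 = 0.2164
Extrapolate from 18.0 m to 99.4 m: V₃ = 18.6 × (99.4/18.0)^0.2164 = 18.6 × 1.4475 = 26.9235 m/s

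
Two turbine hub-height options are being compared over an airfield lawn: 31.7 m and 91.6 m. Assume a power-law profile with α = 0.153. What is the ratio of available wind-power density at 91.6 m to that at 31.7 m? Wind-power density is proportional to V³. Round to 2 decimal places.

Speed ratio: V_B/V_A = (z_B/z_A)^α = (91.6/31.7)^0.153 = (2.8896)^0.153 = 1.17627
Power-density ratio: P_B/P_A = (V_B/V_A)³ = (1.17627)³ = 1.62751

1.63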